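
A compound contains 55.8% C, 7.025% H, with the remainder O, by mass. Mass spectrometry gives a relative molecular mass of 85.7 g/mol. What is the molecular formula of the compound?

C4H6O2

Assume 100 g: 55.8 g C, 7.025 g H, 37.175 g O.
n(C) = 55.8/12.01 = 4.646, n(H) = 7.025/1.008 = 6.969, n(O) = 37.175/16.00 = 2.323
Ratios (÷ 2.323): C 2.000, H 3.000, O 1.000
≈ 2:3:1 → C2H3O
Empirical-formula mass = 43.04 g/mol
n = 85.7 / 43.04 = 1.99 ≈ 2
Molecular formula = (C2H3O)×2 = C4H6O2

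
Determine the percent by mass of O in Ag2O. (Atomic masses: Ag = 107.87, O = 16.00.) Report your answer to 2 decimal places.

6.90%

Molar mass = 2(107.87) + 1(16.00) = 231.740 g/mol
Mass of O per mole = 1 × 16.00 = 16.000 g
% O = 16.000 / 231.740 × 100 = 6.90%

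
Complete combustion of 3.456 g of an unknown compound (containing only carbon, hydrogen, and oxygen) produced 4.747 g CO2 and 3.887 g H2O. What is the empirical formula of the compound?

mol C = 4.747 / 44.01 = 0.1079; mass C = 0.1079 × 12.01 = 1.295 g
mol H = 2 × (3.887 / 18.02) = 0.4314; mass H = 0.4314 × 1.008 = 0.4349 g
mass O = 3.456 − (1.730) = 1.726 g → mol O = 0.1079
Divide by the smallest (0.1079 mol O): C 1.000, H 4.000, O 1.000
→ CH4O

CH4O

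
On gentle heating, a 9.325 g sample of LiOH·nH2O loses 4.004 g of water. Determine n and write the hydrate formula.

LiOH·H2O

Mass of anhydrous LiOH = 9.325 − 4.004 = 5.321 g
mol H2O = 4.004 / 18.02 = 0.2222
Molar mass of LiOH = 23.95 g/mol → mol LiOH = 5.321 / 23.95 = 0.2222
n = 0.2222 / 0.2222 = 1.00 ≈ 1 → LiOH·H2O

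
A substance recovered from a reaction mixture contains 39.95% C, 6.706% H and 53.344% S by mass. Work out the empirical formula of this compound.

Assume 100 g: 39.95 g C, 6.706 g H, 53.344 g S.
n(C) = 39.95/12.01 = 3.326, n(H) = 6.706/1.008 = 6.653, n(S) = 53.344/32.07 = 1.663
Smallest is S at 1.663 mol; normalising gives C 2.000, H 4.000, S 1.000
Ratio ≈ 2:4:1, so the empirical formula is C2H4S

C2H4S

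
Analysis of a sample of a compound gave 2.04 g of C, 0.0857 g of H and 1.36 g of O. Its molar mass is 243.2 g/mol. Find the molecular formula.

C: 2.04 g ÷ 12.01 g/mol = 0.1699 mol
H: 0.0857 g ÷ 1.008 g/mol = 0.08502 mol
O: 1.36 g ÷ 16.00 g/mol = 0.085 mol
Ratios (÷ 0.085): C 1.998, H 1.000, O 1.000
Ratio ≈ 2:1:1, so the empirical formula is C2HO
Empirical-formula mass = 41.03 g/mol
n = 243.2 / 41.03 = 5.93 ≈ 6
Molecular formula = (C2HO)×6 = C12H6O6

C12H6O6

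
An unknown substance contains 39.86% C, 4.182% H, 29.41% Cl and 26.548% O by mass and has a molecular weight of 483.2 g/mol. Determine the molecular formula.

Assume 100 g: 39.86 g C, 4.182 g H, 29.41 g Cl, 26.548 g O.
C: 39.86 g ÷ 12.01 g/mol = 3.319 mol
H: 4.182 g ÷ 1.008 g/mol = 4.149 mol
Cl: 29.41 g ÷ 35.45 g/mol = 0.8296 mol
O: 26.548 g ÷ 16.00 g/mol = 1.659 mol
Smallest is Cl at 0.8296 mol; normalising gives C 4.001, H 5.001, Cl 1.000, O 2.000
≈ 4:5:1:2 → C4H5ClO2
Empirical-formula mass = 120.53 g/mol
n = 483.2 / 120.53 = 4.01 ≈ 4
Molecular formula = (C4H5ClO2)×4 = C16H20Cl4O8

C16H20Cl4O8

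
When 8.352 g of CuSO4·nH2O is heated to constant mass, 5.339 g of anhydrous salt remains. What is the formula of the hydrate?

CuSO4·5H2O

Mass of water lost = 8.352 − 5.339 = 3.013 g → 3.013 / 18.02 = 0.1672 mol H2O
Molar mass of CuSO4 = 159.62 g/mol → mol CuSO4 = 5.339 / 159.62 = 0.03345
n = 0.1672 / 0.03345 = 5.00 ≈ 5 → CuSO4·5H2O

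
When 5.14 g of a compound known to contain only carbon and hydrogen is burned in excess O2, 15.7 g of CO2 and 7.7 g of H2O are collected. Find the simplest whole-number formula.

mol C = 15.7 / 44.01 = 0.3567; mass C = 0.3567 × 12.01 = 4.284 g
mol H = 2 × (7.7 / 18.02) = 0.8546; mass H = 0.8546 × 1.008 = 0.8614 g
Smallest is C at 0.3567 mol; normalising gives C 1.000, H 2.396
×5: C 5.00, H 11.98 → C5H12

C5H12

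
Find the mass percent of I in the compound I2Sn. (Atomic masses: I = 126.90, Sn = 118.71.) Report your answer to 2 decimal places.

68.13%

Molar mass = 2(126.90) + 1(118.71) = 372.510 g/mol
Mass of I per mole = 2 × 126.90 = 253.800 g
% I = 253.800 / 372.510 × 100 = 68.13%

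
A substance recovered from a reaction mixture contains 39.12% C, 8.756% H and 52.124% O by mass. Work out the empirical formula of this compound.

Assume 100 g: 39.12 g C, 8.756 g H, 52.124 g O.
n(C) = 39.12/12.01 = 3.257, n(H) = 8.756/1.008 = 8.687, n(O) = 52.124/16.00 = 3.258
Ratios (÷ 3.257): C 1.000, H 2.667, O 1.000
Multiply by 3: C 3.00, H 8.00, O 3.00 → C3H8O3

C3H8O3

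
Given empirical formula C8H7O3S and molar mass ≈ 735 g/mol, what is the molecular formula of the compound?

C32H28O12S4

Empirical-formula mass = 183.21 g/mol
n = 735 / 183.21 = 4.01 ≈ 4
Molecular formula = (C8H7O3S)4 = C32H28O12S4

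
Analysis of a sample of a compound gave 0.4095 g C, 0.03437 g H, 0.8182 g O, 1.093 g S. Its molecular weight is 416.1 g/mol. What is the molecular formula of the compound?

n(C) = 0.4095/12.01 = 0.0341, n(H) = 0.03437/1.008 = 0.0341, n(O) = 0.8182/16.00 = 0.05114, n(S) = 1.093/32.07 = 0.03408
Divide by the smallest (0.03408 mol S): C 1.000, H 1.000, O 1.500, S 1.000
×2: C 2.00, H 2.00, O 3.00, S 2.00 → C2H2O3S2
Empirical-formula mass = 138.18 g/mol
n = 416.1 / 138.18 = 3.01 ≈ 3
Molecular formula = (C2H2O3S2)×3 = C6H6O9S6

C6H6O9S6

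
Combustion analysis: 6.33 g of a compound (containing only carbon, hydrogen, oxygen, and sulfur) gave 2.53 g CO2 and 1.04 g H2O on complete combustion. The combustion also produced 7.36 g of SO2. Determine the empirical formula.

mol C = 2.53 / 44.01 = 0.05749; mass C = 0.05749 × 12.01 = 0.6904 g
mol H = 2 × (1.04 / 18.02) = 0.1154; mass H = 0.1154 × 1.008 = 0.1164 g
mol S = 7.36 / 64.07 = 0.1149; mass S = 3.684 g
mass O = 6.33 − (4.491) = 1.839 g → mol O = 0.1150
Smallest is C at 0.05749 mol; normalising gives C 1.000, H 2.008, O 2.000, S 1.998
≈ 1:2:2:2 → CH2O2S2

CH2O2S2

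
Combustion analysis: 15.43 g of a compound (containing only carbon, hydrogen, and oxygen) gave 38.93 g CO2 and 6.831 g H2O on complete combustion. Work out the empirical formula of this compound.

C7H6O2

mol C = 38.93 / 44.01 = 0.8846; mass C = 0.8846 × 12.01 = 10.62 g
mol H = 2 × (6.831 / 18.02) = 0.7582; mass H = 0.7582 × 1.008 = 0.7642 g
mass O = 15.43 − (11.39) = 4.042 g → mol O = 0.2526
Ratios (÷ 0.2526): C 3.501, H 3.001, O 1.000
Multiply by 2: C 7.00, H 6.00, O 2.00 → C7H6O2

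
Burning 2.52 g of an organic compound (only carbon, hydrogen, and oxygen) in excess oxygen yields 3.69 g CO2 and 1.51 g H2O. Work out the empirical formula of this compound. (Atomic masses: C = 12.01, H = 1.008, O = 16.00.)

mol C = 3.69 / 44.01 = 0.08384; mass C = 0.08384 × 12.01 = 1.007 g
mol H = 2 × (1.51 / 18.02) = 0.1676; mass H = 0.1676 × 1.008 = 0.1689 g
mass O = 2.52 − (1.176) = 1.344 g → mol O = 0.08401
Smallest is C at 0.08384 mol; normalising gives C 1.000, H 1.999, O 1.002
≈ 1:2:1 → CH2O

CH2O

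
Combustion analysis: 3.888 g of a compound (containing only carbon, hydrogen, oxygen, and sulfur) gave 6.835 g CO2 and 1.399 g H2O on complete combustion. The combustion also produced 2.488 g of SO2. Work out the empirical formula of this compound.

mol C = 6.835 / 44.01 = 0.1553; mass C = 0.1553 × 12.01 = 1.865 g
mol H = 2 × (1.399 / 18.02) = 0.1553; mass H = 0.1553 × 1.008 = 0.1565 g
mol S = 2.488 / 64.07 = 0.03883; mass S = 1.245 g
mass O = 3.888 − (3.267) = 0.6209 g → mol O = 0.03881
Smallest is O at 0.03881 mol; normalising gives C 4.002, H 4.001, O 1.000, S 1.001
→ C4H4OS

C4H4OS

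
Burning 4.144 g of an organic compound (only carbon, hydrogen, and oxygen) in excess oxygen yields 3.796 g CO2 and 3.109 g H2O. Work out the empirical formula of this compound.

mol C = 3.796 / 44.01 = 0.08625; mass C = 0.08625 × 12.01 = 1.036 g
mol H = 2 × (3.109 / 18.02) = 0.3451; mass H = 0.3451 × 1.008 = 0.3478 g
mass O = 4.144 − (1.384) = 2.760 g → mol O = 0.1725
Ratios (÷ 0.08625): C 1.000, H 4.001, O 2.000
Ratio ≈ 1:4:2, so the empirical formula is CH4O2

CH4O2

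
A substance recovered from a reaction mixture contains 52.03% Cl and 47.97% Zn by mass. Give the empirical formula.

Cl2Zn

Assume 100 g: 52.03 g Cl, 47.97 g Zn.
Cl: 52.03 g ÷ 35.45 g/mol = 1.468 mol
Zn: 47.97 g ÷ 65.38 g/mol = 0.7337 mol
Smallest is Zn at 0.7337 mol; normalising gives Cl 2.000, Zn 1.000
→ Cl2Zn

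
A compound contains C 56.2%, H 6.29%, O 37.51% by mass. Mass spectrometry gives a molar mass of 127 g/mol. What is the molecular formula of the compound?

Assume 100 g: 56.2 g C, 6.29 g H, 37.51 g O.
n(C) = 56.2/12.01 = 4.679, n(H) = 6.29/1.008 = 6.24, n(O) = 37.51/16.00 = 2.344
Smallest is O at 2.344 mol; normalising gives C 1.996, H 2.662, O 1.000
Multiply by 3: C 5.99, H 7.99, O 3.00 → C6H8O3
Empirical-formula mass = 128.12 g/mol
n = 127 / 128.12 = 0.99 ≈ 1
Molecular formula = empirical formula = C6H8O3

C6H8O3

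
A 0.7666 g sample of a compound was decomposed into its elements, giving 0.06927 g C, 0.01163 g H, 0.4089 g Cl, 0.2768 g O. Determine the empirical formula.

CH2Cl2O3

C: 0.06927 g ÷ 12.01 g/mol = 0.005768 mol
H: 0.01163 g ÷ 1.008 g/mol = 0.01154 mol
Cl: 0.4089 g ÷ 35.45 g/mol = 0.01153 mol
O: 0.2768 g ÷ 16.00 g/mol = 0.0173 mol
Divide by the smallest (0.005768 mol C): C 1.000, H 2.000, Cl 2.000, O 2.999
Ratio ≈ 1:2:2:3, so the empirical formula is CH2Cl2O3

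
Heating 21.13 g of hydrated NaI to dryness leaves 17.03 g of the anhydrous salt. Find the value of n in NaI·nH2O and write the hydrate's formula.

NaI·2H2O

Mass of water lost = 21.13 − 17.03 = 4.1 g → 4.1 / 18.02 = 0.2275 mol H2O
Molar mass of NaI = 149.89 g/mol → mol NaI = 17.03 / 149.89 = 0.1136
n = 0.2275 / 0.1136 = 2.00 ≈ 2 → NaI·2H2O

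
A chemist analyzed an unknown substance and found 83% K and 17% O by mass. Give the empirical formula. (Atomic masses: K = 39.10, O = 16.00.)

K2O

Assume 100 g: 83 g K, 17 g O.
K: 83 g ÷ 39.10 g/mol = 2.123 mol
O: 17 g ÷ 16.00 g/mol = 1.062 mol
Ratios (÷ 1.062): K 1.998, O 1.000
Ratio ≈ 2:1, so the empirical formula is K2O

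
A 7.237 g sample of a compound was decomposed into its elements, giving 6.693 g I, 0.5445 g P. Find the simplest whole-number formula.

I: 6.693 g ÷ 126.90 g/mol = 0.05274 mol
P: 0.5445 g ÷ 30.97 g/mol = 0.01758 mol
Smallest is P at 0.01758 mol; normalising gives I 3.000, P 1.000
→ I3P

I3P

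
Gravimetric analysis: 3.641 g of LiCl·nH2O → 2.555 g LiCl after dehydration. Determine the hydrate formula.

Mass of water lost = 3.641 − 2.555 = 1.086 g → 1.086 / 18.02 = 0.06027 mol H2O
Molar mass of LiCl = 42.39 g/mol → mol LiCl = 2.555 / 42.39 = 0.06027
n = 0.06027 / 0.06027 = 1.00 ≈ 1 → LiCl·H2O

LiCl·H2O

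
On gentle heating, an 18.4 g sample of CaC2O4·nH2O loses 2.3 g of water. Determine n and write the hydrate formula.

Mass of anhydrous CaC2O4 = 18.4 − 2.3 = 16.1 g
mol H2O = 2.3 / 18.02 = 0.1276
Molar mass of CaC2O4 = 128.10 g/mol → mol CaC2O4 = 16.1 / 128.10 = 0.1257
n = 0.1276 / 0.1257 = 1.02 ≈ 1 → CaC2O4·H2O

CaC2O4·H2O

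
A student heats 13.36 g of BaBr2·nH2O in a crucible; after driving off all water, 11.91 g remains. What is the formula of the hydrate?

Mass of water lost = 13.36 − 11.91 = 1.45 g → 1.45 / 18.02 = 0.08047 mol H2O
Molar mass of BaBr2 = 297.13 g/mol → mol BaBr2 = 11.91 / 297.13 = 0.04008
n = 0.08047 / 0.04008 = 2.01 ≈ 2 → BaBr2·2H2O

BaBr2·2H2O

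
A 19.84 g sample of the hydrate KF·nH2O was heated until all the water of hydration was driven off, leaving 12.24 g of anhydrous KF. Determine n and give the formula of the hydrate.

KF·2H2O

Mass of water lost = 19.84 − 12.24 = 7.6 g → 7.6 / 18.02 = 0.4218 mol H2O
Molar mass of KF = 58.10 g/mol → mol KF = 12.24 / 58.10 = 0.2107
n = 0.4218 / 0.2107 = 2.00 ≈ 2 → KF·2H2O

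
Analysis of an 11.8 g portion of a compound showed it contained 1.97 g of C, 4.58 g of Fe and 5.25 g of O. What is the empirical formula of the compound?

C2FeO4

n(C) = 1.97/12.01 = 0.164, n(Fe) = 4.58/55.85 = 0.08201, n(O) = 5.25/16.00 = 0.3281
Smallest is Fe at 0.08201 mol; normalising gives C 2.000, Fe 1.000, O 4.001
→ C2FeO4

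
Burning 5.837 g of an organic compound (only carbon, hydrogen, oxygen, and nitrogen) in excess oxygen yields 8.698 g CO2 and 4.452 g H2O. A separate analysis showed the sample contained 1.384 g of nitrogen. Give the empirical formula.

mol C = 8.698 / 44.01 = 0.1976; mass C = 0.1976 × 12.01 = 2.374 g
mol H = 2 × (4.452 / 18.02) = 0.4941; mass H = 0.4941 × 1.008 = 0.4981 g
mol N = 1.384 / 14.01 = 0.09879
mass O = 5.837 − (4.256) = 1.581 g → mol O = 0.09883
Divide by the smallest (0.09879 mol N): C 2.001, H 5.002, N 1.000, O 1.000
Ratio ≈ 2:5:1:1, so the empirical formula is C2H5NO

C2H5NO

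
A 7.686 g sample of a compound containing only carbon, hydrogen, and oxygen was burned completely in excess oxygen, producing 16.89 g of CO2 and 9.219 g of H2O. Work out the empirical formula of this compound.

C3H8O

mol C = 16.89 / 44.01 = 0.3838; mass C = 0.3838 × 12.01 = 4.609 g
mol H = 2 × (9.219 / 18.02) = 1.023; mass H = 1.023 × 1.008 = 1.031 g
mass O = 7.686 − (5.641) = 2.045 g → mol O = 0.1278
Divide by the smallest (0.1278 mol O): C 3.002, H 8.004, O 1.000
→ C3H8O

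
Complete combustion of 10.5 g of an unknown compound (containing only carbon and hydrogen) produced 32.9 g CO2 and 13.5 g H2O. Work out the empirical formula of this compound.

CH2

mol C = 32.9 / 44.01 = 0.7476; mass C = 0.7476 × 12.01 = 8.978 g
mol H = 2 × (13.5 / 18.02) = 1.498; mass H = 1.498 × 1.008 = 1.510 g
Ratios (÷ 0.7476): C 1.000, H 2.004
→ CH2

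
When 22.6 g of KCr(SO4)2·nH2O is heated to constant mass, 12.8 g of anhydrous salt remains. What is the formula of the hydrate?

Mass of water lost = 22.6 − 12.8 = 9.8 g → 9.8 / 18.02 = 0.5438 mol H2O
Molar mass of KCr(SO4)2 = 283.24 g/mol → mol KCr(SO4)2 = 12.8 / 283.24 = 0.04519
n = 0.5438 / 0.04519 = 12.03 ≈ 12 → KCr(SO4)2·12H2O

KCr(SO4)2·12H2O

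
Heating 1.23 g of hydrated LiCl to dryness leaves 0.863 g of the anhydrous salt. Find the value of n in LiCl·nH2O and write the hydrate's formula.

Mass of water lost = 1.23 − 0.863 = 0.367 g → 0.367 / 18.02 = 0.02037 mol H2O
Molar mass of LiCl = 42.39 g/mol → mol LiCl = 0.863 / 42.39 = 0.02036
n = 0.02037 / 0.02036 = 1.00 ≈ 1 → LiCl·H2O

LiCl·H2O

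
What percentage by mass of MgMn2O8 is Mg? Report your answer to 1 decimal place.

9.3%

Molar mass = 1(24.31) + 2(54.94) + 8(16.00) = 262.190 g/mol
Mass of Mg per mole = 1 × 24.31 = 24.310 g
% Mg = 24.310 / 262.190 × 100 = 9.3%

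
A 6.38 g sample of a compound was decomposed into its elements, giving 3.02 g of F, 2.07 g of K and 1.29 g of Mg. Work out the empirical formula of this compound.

n(F) = 3.02/19.00 = 0.1589, n(K) = 2.07/39.10 = 0.05294, n(Mg) = 1.29/24.31 = 0.05306
Smallest is K at 0.05294 mol; normalising gives F 3.002, K 1.000, Mg 1.002
≈ 3:1:1 → F3KMg

F3KMg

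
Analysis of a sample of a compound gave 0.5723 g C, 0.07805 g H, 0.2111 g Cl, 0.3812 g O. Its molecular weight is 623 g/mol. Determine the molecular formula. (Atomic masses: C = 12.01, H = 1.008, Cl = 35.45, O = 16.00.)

C24H39Cl3O12

n(C) = 0.5723/12.01 = 0.04765, n(H) = 0.07805/1.008 = 0.07743, n(Cl) = 0.2111/35.45 = 0.005955, n(O) = 0.3812/16.00 = 0.02382
Smallest is Cl at 0.005955 mol; normalising gives C 8.002, H 13.003, Cl 1.000, O 4.001
→ C8H13ClO4
Empirical-formula mass = 208.63 g/mol
n = 623 / 208.63 = 2.99 ≈ 3
Molecular formula = (C8H13ClO4)×3 = C24H39Cl3O12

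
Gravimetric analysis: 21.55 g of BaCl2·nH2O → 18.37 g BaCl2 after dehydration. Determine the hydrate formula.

BaCl2·2H2O

Mass of water lost = 21.55 − 18.37 = 3.18 g → 3.18 / 18.02 = 0.1765 mol H2O
Molar mass of BaCl2 = 208.23 g/mol → mol BaCl2 = 18.37 / 208.23 = 0.08822
n = 0.1765 / 0.08822 = 2.00 ≈ 2 → BaCl2·2H2O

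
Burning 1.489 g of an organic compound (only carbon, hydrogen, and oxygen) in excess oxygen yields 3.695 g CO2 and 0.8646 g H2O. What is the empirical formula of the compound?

C7H8O2

mol C = 3.695 / 44.01 = 0.08396; mass C = 0.08396 × 12.01 = 1.008 g
mol H = 2 × (0.8646 / 18.02) = 0.09596; mass H = 0.09596 × 1.008 = 0.09673 g
mass O = 1.489 − (1.105) = 0.3839 g → mol O = 0.02400
Divide by the smallest (0.024 mol O): C 3.499, H 3.999, O 1.000
Scaling by 2: C 7.00, H 8.00, O 2.00 → C7H8O2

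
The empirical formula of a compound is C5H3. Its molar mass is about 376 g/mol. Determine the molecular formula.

C30H18

Empirical-formula mass = 63.07 g/mol
n = 376 / 63.07 = 5.96 ≈ 6
Molecular formula = (C5H3)6 = C30H18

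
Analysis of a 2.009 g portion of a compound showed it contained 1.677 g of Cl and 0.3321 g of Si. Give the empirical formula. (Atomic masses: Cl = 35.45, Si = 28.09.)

Cl4Si

n(Cl) = 1.677/35.45 = 0.04731, n(Si) = 0.3321/28.09 = 0.01182
Smallest is Si at 0.01182 mol; normalising gives Cl 4.001, Si 1.000
≈ 4:1 → Cl4Si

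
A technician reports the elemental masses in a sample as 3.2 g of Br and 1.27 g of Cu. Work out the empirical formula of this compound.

Br2Cu

Moles — Br: 3.2 / 79.90 = 0.04005 mol; Cu: 1.27 / 63.55 = 0.01998 mol
Smallest is Cu at 0.01998 mol; normalising gives Br 2.004, Cu 1.000
Ratio ≈ 2:1, so the empirical formula is Br2Cu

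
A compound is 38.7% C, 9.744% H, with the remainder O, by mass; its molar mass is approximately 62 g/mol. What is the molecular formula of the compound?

C2H6O2

Assume 100 g: 38.7 g C, 9.744 g H, 51.556 g O.
n(C) = 38.7/12.01 = 3.222, n(H) = 9.744/1.008 = 9.667, n(O) = 51.556/16.00 = 3.222
Divide by the smallest (3.222 mol O): C 1.000, H 3.000, O 1.000
→ CH3O
Empirical-formula mass = 31.03 g/mol
n = 62 / 31.03 = 2.00 ≈ 2
Molecular formula = (CH3O)×2 = C2H6O2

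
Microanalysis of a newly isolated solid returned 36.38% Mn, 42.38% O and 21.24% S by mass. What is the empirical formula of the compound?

Assume 100 g: 36.38 g Mn, 42.38 g O, 21.24 g S.
Mn: 36.38 g ÷ 54.94 g/mol = 0.6622 mol
O: 42.38 g ÷ 16.00 g/mol = 2.649 mol
S: 21.24 g ÷ 32.07 g/mol = 0.6623 mol
Smallest is Mn at 0.6622 mol; normalising gives Mn 1.000, O 4.000, S 1.000
Ratio ≈ 1:4:1, so the empirical formula is MnO4S

MnO4S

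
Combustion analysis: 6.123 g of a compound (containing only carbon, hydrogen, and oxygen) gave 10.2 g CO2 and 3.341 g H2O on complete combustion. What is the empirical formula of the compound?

mol C = 10.2 / 44.01 = 0.2318; mass C = 0.2318 × 12.01 = 2.784 g
mol H = 2 × (3.341 / 18.02) = 0.3708; mass H = 0.3708 × 1.008 = 0.3738 g
mass O = 6.123 − (3.157) = 2.966 g → mol O = 0.1854
Divide by the smallest (0.1854 mol O): C 1.250, H 2.001, O 1.000
Scaling by 4: C 5.00, H 8.00, O 4.00 → C5H8O4

C5H8O4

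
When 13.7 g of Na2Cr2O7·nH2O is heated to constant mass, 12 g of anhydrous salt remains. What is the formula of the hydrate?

Mass of water lost = 13.7 − 12 = 1.7 g → 1.7 / 18.02 = 0.09434 mol H2O
Molar mass of Na2Cr2O7 = 261.98 g/mol → mol Na2Cr2O7 = 12 / 261.98 = 0.04581
n = 0.09434 / 0.04581 = 2.06 ≈ 2 → Na2Cr2O7·2H2O

Na2Cr2O7·2H2O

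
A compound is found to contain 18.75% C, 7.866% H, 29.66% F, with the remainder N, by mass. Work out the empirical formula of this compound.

Assume 100 g: 18.75 g C, 7.866 g H, 29.66 g F, 43.724 g N.
n(C) = 18.75/12.01 = 1.561, n(H) = 7.866/1.008 = 7.804, n(F) = 29.66/19.00 = 1.561, n(N) = 43.724/14.01 = 3.121
Smallest is F at 1.561 mol; normalising gives C 1.000, H 4.999, F 1.000, N 1.999
Ratio ≈ 1:5:1:2, so the empirical formula is CH5FN2

CH5FN2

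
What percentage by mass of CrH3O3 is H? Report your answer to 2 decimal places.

Molar mass = 1(52.00) + 3(1.008) + 3(16.00) = 103.024 g/mol
Mass of H per mole = 3 × 1.008 = 3.024 g
% H = 3.024 / 103.024 × 100 = 2.94%

2.94%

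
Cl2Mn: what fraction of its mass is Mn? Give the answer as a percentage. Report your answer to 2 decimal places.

Molar mass = 2(35.45) + 1(54.94) = 125.840 g/mol
Mass of Mn per mole = 1 × 54.94 = 54.940 g
% Mn = 54.940 / 125.840 × 100 = 43.66%

43.66%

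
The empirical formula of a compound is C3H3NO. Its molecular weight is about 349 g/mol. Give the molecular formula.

Empirical-formula mass = 69.06 g/mol
n = 349 / 69.06 = 5.05 ≈ 5
Molecular formula = (C3H3NO)5 = C15H15N5O5

C15H15N5O5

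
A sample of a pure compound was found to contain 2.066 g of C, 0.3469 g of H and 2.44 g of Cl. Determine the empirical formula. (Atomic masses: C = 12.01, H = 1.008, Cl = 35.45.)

C: 2.066 g ÷ 12.01 g/mol = 0.172 mol
H: 0.3469 g ÷ 1.008 g/mol = 0.3441 mol
Cl: 2.44 g ÷ 35.45 g/mol = 0.06883 mol
Smallest is Cl at 0.06883 mol; normalising gives C 2.499, H 5.000, Cl 1.000
×2: C 5.00, H 10.00, Cl 2.00 → C5H10Cl2

C5H10Cl2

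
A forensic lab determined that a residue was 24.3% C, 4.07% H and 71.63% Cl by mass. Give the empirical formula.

CH2Cl

Assume 100 g: 24.3 g C, 4.07 g H, 71.63 g Cl.
C: 24.3 g ÷ 12.01 g/mol = 2.023 mol
H: 4.07 g ÷ 1.008 g/mol = 4.038 mol
Cl: 71.63 g ÷ 35.45 g/mol = 2.021 mol
Smallest is Cl at 2.021 mol; normalising gives C 1.001, H 1.998, Cl 1.000
→ CH2Cl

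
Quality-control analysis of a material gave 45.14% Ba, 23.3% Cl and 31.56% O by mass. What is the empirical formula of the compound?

Assume 100 g: 45.14 g Ba, 23.3 g Cl, 31.56 g O.
n(Ba) = 45.14/137.33 = 0.3287, n(Cl) = 23.3/35.45 = 0.6573, n(O) = 31.56/16.00 = 1.972
Ratios (÷ 0.3287): Ba 1.000, Cl 2.000, O 6.001
≈ 1:2:6 → BaCl2O6

BaCl2O6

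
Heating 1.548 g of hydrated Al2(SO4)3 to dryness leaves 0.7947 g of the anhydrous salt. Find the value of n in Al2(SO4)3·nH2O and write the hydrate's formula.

Al2(SO4)3·18H2O

Mass of water lost = 1.548 − 0.7947 = 0.7533 g → 0.7533 / 18.02 = 0.0418 mol H2O
Molar mass of Al2(SO4)3 = 342.17 g/mol → mol Al2(SO4)3 = 0.7947 / 342.17 = 0.002323
n = 0.0418 / 0.002323 = 18.00 ≈ 18 → Al2(SO4)3·18H2O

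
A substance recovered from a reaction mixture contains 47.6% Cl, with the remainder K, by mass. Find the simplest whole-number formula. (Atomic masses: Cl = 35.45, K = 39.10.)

ClK

Assume 100 g: 47.6 g Cl, 52.4 g K.
Cl: 47.6 g ÷ 35.45 g/mol = 1.343 mol
K: 52.4 g ÷ 39.10 g/mol = 1.34 mol
Divide by the smallest (1.34 mol K): Cl 1.002, K 1.000
≈ 1:1 → ClK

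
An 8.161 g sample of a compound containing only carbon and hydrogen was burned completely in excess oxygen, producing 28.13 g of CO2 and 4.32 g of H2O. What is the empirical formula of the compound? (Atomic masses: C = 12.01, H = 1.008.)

C4H3

mol C = 28.13 / 44.01 = 0.6392; mass C = 0.6392 × 12.01 = 7.676 g
mol H = 2 × (4.32 / 18.02) = 0.4795; mass H = 0.4795 × 1.008 = 0.4833 g
Smallest is H at 0.4795 mol; normalising gives C 1.333, H 1.000
Multiply by 3: C 4.00, H 3.00 → C4H3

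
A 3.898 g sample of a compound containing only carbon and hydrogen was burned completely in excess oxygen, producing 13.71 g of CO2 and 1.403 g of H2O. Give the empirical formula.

mol C = 13.71 / 44.01 = 0.3115; mass C = 0.3115 × 12.01 = 3.741 g
mol H = 2 × (1.403 / 18.02) = 0.1557; mass H = 0.1557 × 1.008 = 0.1570 g
Smallest is H at 0.1557 mol; normalising gives C 2.001, H 1.000
≈ 2:1 → C2H

C2H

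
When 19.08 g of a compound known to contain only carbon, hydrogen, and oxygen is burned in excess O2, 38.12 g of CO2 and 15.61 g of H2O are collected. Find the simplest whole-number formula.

C2H4O

mol C = 38.12 / 44.01 = 0.8662; mass C = 0.8662 × 12.01 = 10.40 g
mol H = 2 × (15.61 / 18.02) = 1.733; mass H = 1.733 × 1.008 = 1.746 g
mass O = 19.08 − (12.15) = 6.931 g → mol O = 0.4332
Ratios (÷ 0.4332): C 2.000, H 3.999, O 1.000
Ratio ≈ 2:4:1, so the empirical formula is C2H4O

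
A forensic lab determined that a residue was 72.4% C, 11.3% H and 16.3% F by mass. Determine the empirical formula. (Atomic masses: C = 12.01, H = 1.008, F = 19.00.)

C7H13F

Assume 100 g: 72.4 g C, 11.3 g H, 16.3 g F.
Moles — C: 72.4 / 12.01 = 6.028 mol; H: 11.3 / 1.008 = 11.21 mol; F: 16.3 / 19.00 = 0.8579 mol
Ratios (÷ 0.8579): C 7.027, H 13.067, F 1.000
→ C7H13F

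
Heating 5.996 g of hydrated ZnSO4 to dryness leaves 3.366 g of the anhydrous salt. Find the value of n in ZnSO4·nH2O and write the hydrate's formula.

ZnSO4·7H2O

Mass of water lost = 5.996 − 3.366 = 2.63 g → 2.63 / 18.02 = 0.1459 mol H2O
Molar mass of ZnSO4 = 161.45 g/mol → mol ZnSO4 = 3.366 / 161.45 = 0.02085
n = 0.1459 / 0.02085 = 7.00 ≈ 7 → ZnSO4·7H2O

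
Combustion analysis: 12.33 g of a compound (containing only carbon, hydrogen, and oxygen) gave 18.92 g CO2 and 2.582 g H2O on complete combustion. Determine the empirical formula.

C3H2O3

mol C = 18.92 / 44.01 = 0.4299; mass C = 0.4299 × 12.01 = 5.163 g
mol H = 2 × (2.582 / 18.02) = 0.2866; mass H = 0.2866 × 1.008 = 0.2889 g
mass O = 12.33 − (5.452) = 6.878 g → mol O = 0.4299
Divide by the smallest (0.2866 mol H): C 1.500, H 1.000, O 1.500
Multiply by 2: C 3.00, H 2.00, O 3.00 → C3H2O3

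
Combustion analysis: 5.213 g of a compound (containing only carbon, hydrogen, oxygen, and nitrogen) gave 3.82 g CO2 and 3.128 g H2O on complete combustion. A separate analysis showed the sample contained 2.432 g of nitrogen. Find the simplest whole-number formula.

mol C = 3.82 / 44.01 = 0.08680; mass C = 0.08680 × 12.01 = 1.042 g
mol H = 2 × (3.128 / 18.02) = 0.3472; mass H = 0.3472 × 1.008 = 0.3499 g
mol N = 2.432 / 14.01 = 0.1736
mass O = 5.213 − (3.824) = 1.389 g → mol O = 0.08679
Ratios (÷ 0.08679): C 1.000, H 4.000, N 2.000, O 1.000
Ratio ≈ 1:4:2:1, so the empirical formula is CH4N2O

CH4N2O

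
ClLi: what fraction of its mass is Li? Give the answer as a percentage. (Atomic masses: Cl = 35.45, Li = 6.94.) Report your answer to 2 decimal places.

16.37%

Molar mass = 1(35.45) + 1(6.94) = 42.390 g/mol
Mass of Li per mole = 1 × 6.94 = 6.940 g
% Li = 6.940 / 42.390 × 100 = 16.37%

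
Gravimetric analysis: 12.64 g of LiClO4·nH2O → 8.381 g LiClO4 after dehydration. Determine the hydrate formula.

LiClO4·3H2O

Mass of water lost = 12.64 − 8.381 = 4.259 g → 4.259 / 18.02 = 0.2363 mol H2O
Molar mass of LiClO4 = 106.39 g/mol → mol LiClO4 = 8.381 / 106.39 = 0.07878
n = 0.2363 / 0.07878 = 3.00 ≈ 3 → LiClO4·3H2O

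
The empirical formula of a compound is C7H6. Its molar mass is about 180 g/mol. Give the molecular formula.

Empirical-formula mass = 90.12 g/mol
n = 180 / 90.12 = 2.00 ≈ 2
Molecular formula = (C7H6)2 = C14H12

C14H12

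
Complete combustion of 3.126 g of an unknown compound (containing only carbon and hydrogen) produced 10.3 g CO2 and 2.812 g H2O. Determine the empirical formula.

C3H4

mol C = 10.3 / 44.01 = 0.2340; mass C = 0.2340 × 12.01 = 2.811 g
mol H = 2 × (2.812 / 18.02) = 0.3121; mass H = 0.3121 × 1.008 = 0.3146 g
Divide by the smallest (0.234 mol C): C 1.000, H 1.334
Multiply by 3: C 3.00, H 4.00 → C3H4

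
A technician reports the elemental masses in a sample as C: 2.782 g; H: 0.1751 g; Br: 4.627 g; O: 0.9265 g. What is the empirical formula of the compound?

C4H3BrO

Moles — C: 2.782 / 12.01 = 0.2316 mol; H: 0.1751 / 1.008 = 0.1737 mol; Br: 4.627 / 79.90 = 0.05791 mol; O: 0.9265 / 16.00 = 0.05791 mol
Ratios (÷ 0.05791): C 4.000, H 3.000, Br 1.000, O 1.000
→ C4H3BrO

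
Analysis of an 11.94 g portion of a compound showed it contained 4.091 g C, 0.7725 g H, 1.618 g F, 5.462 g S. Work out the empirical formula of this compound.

C4H9FS2

C: 4.091 g ÷ 12.01 g/mol = 0.3406 mol
H: 0.7725 g ÷ 1.008 g/mol = 0.7664 mol
F: 1.618 g ÷ 19.00 g/mol = 0.08516 mol
S: 5.462 g ÷ 32.07 g/mol = 0.1703 mol
Smallest is F at 0.08516 mol; normalising gives C 4.000, H 8.999, F 1.000, S 2.000
Ratio ≈ 4:9:1:2, so the empirical formula is C4H9FS2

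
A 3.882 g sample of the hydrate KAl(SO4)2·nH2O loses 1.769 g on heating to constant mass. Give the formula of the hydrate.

KAl(SO4)2·12H2O

Mass of anhydrous KAl(SO4)2 = 3.882 − 1.769 = 2.113 g
mol H2O = 1.769 / 18.02 = 0.09817
Molar mass of KAl(SO4)2 = 258.22 g/mol → mol KAl(SO4)2 = 2.113 / 258.22 = 0.008183
n = 0.09817 / 0.008183 = 12.00 ≈ 12 → KAl(SO4)2·12H2O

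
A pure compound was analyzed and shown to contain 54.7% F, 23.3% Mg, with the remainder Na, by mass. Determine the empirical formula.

Assume 100 g: 54.7 g F, 23.3 g Mg, 22 g Na.
Moles — F: 54.7 / 19.00 = 2.879 mol; Mg: 23.3 / 24.31 = 0.9585 mol; Na: 22 / 22.99 = 0.9569 mol
Ratios (÷ 0.9569): F 3.009, Mg 1.002, Na 1.000
→ F3MgNa

F3MgNa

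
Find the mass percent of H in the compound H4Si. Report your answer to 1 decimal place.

Molar mass = 4(1.008) + 1(28.09) = 32.122 g/mol
Mass of H per mole = 4 × 1.008 = 4.032 g
% H = 4.032 / 32.122 × 100 = 12.6%

12.6%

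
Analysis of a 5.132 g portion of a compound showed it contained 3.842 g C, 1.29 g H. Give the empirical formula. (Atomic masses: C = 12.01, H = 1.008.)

CH4

n(C) = 3.842/12.01 = 0.3199, n(H) = 1.29/1.008 = 1.28
Ratios (÷ 0.3199): C 1.000, H 4.001
≈ 1:4 → CH4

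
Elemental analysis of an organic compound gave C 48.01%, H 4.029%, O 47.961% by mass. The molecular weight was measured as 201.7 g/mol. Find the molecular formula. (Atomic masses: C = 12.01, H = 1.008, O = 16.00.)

C8H8O6

Assume 100 g: 48.01 g C, 4.029 g H, 47.961 g O.
Moles — C: 48.01 / 12.01 = 3.998 mol; H: 4.029 / 1.008 = 3.997 mol; O: 47.961 / 16.00 = 2.998 mol
Divide by the smallest (2.998 mol O): C 1.334, H 1.333, O 1.000
Multiply by 3: C 4.00, H 4.00, O 3.00 → C4H4O3
Empirical-formula mass = 100.07 g/mol
n = 201.7 / 100.07 = 2.02 ≈ 2
Molecular formula = (C4H4O3)×2 = C8H8O6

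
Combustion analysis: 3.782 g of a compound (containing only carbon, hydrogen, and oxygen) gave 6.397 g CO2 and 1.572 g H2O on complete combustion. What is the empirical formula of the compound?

C5H6O4

mol C = 6.397 / 44.01 = 0.1454; mass C = 0.1454 × 12.01 = 1.746 g
mol H = 2 × (1.572 / 18.02) = 0.1745; mass H = 0.1745 × 1.008 = 0.1759 g
mass O = 3.782 − (1.922) = 1.860 g → mol O = 0.1163
Ratios (÷ 0.1163): C 1.250, H 1.500, O 1.000
×4: C 5.00, H 6.00, O 4.00 → C5H6O4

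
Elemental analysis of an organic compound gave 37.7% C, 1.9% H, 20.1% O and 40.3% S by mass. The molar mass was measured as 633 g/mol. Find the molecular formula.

Assume 100 g: 37.7 g C, 1.9 g H, 20.1 g O, 40.3 g S.
n(C) = 37.7/12.01 = 3.139, n(H) = 1.9/1.008 = 1.885, n(O) = 20.1/16.00 = 1.256, n(S) = 40.3/32.07 = 1.257
Divide by the smallest (1.256 mol O): C 2.499, H 1.500, O 1.000, S 1.000
Scaling by 2: C 5.00, H 3.00, O 2.00, S 2.00 → C5H3O2S2
Empirical-formula mass = 159.21 g/mol
n = 633 / 159.21 = 3.98 ≈ 4
Molecular formula = (C5H3O2S2)×4 = C20H12O8S8

C20H12O8S8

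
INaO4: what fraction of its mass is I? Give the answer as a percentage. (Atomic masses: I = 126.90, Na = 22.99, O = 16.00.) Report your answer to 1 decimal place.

59.3%

Molar mass = 1(126.90) + 1(22.99) + 4(16.00) = 213.890 g/mol
Mass of I per mole = 1 × 126.90 = 126.900 g
% I = 126.900 / 213.890 × 100 = 59.3%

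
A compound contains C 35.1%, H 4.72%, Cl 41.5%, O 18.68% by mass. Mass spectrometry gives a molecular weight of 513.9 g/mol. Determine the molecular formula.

Assume 100 g: 35.1 g C, 4.72 g H, 41.5 g Cl, 18.68 g O.
Moles — C: 35.1 / 12.01 = 2.923 mol; H: 4.72 / 1.008 = 4.683 mol; Cl: 41.5 / 35.45 = 1.171 mol; O: 18.68 / 16.00 = 1.167 mol
Ratios (÷ 1.167): C 2.503, H 4.011, Cl 1.003, O 1.000
×2: C 5.01, H 8.02, Cl 2.01, O 2.00 → C5H8Cl2O2
Empirical-formula mass = 171.01 g/mol
n = 513.9 / 171.01 = 3.01 ≈ 3
Molecular formula = (C5H8Cl2O2)×3 = C15H24Cl6O6

C15H24Cl6O6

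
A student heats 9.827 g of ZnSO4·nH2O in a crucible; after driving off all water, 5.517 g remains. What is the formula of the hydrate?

ZnSO4·7H2O

Mass of water lost = 9.827 − 5.517 = 4.31 g → 4.31 / 18.02 = 0.2392 mol H2O
Molar mass of ZnSO4 = 161.45 g/mol → mol ZnSO4 = 5.517 / 161.45 = 0.03417
n = 0.2392 / 0.03417 = 7.00 ≈ 7 → ZnSO4·7H2O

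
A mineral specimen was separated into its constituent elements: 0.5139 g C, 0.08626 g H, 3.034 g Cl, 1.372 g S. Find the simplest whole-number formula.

CH2Cl2S

C: 0.5139 g ÷ 12.01 g/mol = 0.04279 mol
H: 0.08626 g ÷ 1.008 g/mol = 0.08558 mol
Cl: 3.034 g ÷ 35.45 g/mol = 0.08559 mol
S: 1.372 g ÷ 32.07 g/mol = 0.04278 mol
Ratios (÷ 0.04278): C 1.000, H 2.000, Cl 2.001, S 1.000
→ CH2Cl2S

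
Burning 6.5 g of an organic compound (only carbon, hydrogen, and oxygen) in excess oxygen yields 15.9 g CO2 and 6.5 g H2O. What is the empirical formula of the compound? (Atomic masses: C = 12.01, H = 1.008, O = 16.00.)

C4H8O

mol C = 15.9 / 44.01 = 0.3613; mass C = 0.3613 × 12.01 = 4.339 g
mol H = 2 × (6.5 / 18.02) = 0.7214; mass H = 0.7214 × 1.008 = 0.7272 g
mass O = 6.5 − (5.066) = 1.434 g → mol O = 0.08961
Ratios (÷ 0.08961): C 4.032, H 8.050, O 1.000
≈ 4:8:1 → C4H8O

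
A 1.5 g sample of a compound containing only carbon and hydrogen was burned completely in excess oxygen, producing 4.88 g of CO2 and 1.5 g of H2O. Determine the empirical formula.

C2H3

mol C = 4.88 / 44.01 = 0.1109; mass C = 0.1109 × 12.01 = 1.332 g
mol H = 2 × (1.5 / 18.02) = 0.1665; mass H = 0.1665 × 1.008 = 0.1678 g
Ratios (÷ 0.1109): C 1.000, H 1.501
Multiply by 2: C 2.00, H 3.00 → C2H3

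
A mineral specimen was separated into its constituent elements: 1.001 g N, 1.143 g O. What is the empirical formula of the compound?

Moles — N: 1.001 / 14.01 = 0.07145 mol; O: 1.143 / 16.00 = 0.07144 mol
Divide by the smallest (0.07144 mol O): N 1.000, O 1.000
Ratio ≈ 1:1, so the empirical formula is NO

NO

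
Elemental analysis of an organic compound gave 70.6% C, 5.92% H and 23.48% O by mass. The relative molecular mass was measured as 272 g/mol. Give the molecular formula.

Assume 100 g: 70.6 g C, 5.92 g H, 23.48 g O.
n(C) = 70.6/12.01 = 5.878, n(H) = 5.92/1.008 = 5.873, n(O) = 23.48/16.00 = 1.468
Ratios (÷ 1.468): C 4.006, H 4.002, O 1.000
→ C4H4O
Empirical-formula mass = 68.07 g/mol
n = 272 / 68.07 = 4.00 ≈ 4
Molecular formula = (C4H4O)×4 = C16H16O4

C16H16O4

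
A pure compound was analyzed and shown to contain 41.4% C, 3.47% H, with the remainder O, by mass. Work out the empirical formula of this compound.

CHO

Assume 100 g: 41.4 g C, 3.47 g H, 55.13 g O.
Moles — C: 41.4 / 12.01 = 3.447 mol; H: 3.47 / 1.008 = 3.442 mol; O: 55.13 / 16.00 = 3.446 mol
Divide by the smallest (3.442 mol H): C 1.001, H 1.000, O 1.001
Ratio ≈ 1:1:1, so the empirical formula is CHO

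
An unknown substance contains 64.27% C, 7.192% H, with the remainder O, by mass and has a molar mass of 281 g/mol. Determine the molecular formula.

C15H20O5

Assume 100 g: 64.27 g C, 7.192 g H, 28.538 g O.
C: 64.27 g ÷ 12.01 g/mol = 5.351 mol
H: 7.192 g ÷ 1.008 g/mol = 7.135 mol
O: 28.538 g ÷ 16.00 g/mol = 1.784 mol
Ratios (÷ 1.784): C 3.000, H 4.000, O 1.000
Ratio ≈ 3:4:1, so the empirical formula is C3H4O
Empirical-formula mass = 56.06 g/mol
n = 281 / 56.06 = 5.01 ≈ 5
Molecular formula = (C3H4O)×5 = C15H20O5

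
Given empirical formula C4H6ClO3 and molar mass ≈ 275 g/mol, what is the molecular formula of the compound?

Empirical-formula mass = 137.54 g/mol
n = 275 / 137.54 = 2.00 ≈ 2
Molecular formula = (C4H6ClO3)2 = C8H12Cl2O6

C8H12Cl2O6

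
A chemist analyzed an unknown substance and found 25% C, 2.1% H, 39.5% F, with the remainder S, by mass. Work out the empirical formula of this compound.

C2H2F2S

Assume 100 g: 25 g C, 2.1 g H, 39.5 g F, 33.4 g S.
C: 25 g ÷ 12.01 g/mol = 2.082 mol
H: 2.1 g ÷ 1.008 g/mol = 2.083 mol
F: 39.5 g ÷ 19.00 g/mol = 2.079 mol
S: 33.4 g ÷ 32.07 g/mol = 1.041 mol
Divide by the smallest (1.041 mol S): C 1.999, H 2.000, F 1.996, S 1.000
Ratio ≈ 2:2:2:1, so the empirical formula is C2H2F2S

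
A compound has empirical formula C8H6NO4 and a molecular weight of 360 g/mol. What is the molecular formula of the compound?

C16H12N2O8

Empirical-formula mass = 180.14 g/mol
n = 360 / 180.14 = 2.00 ≈ 2
Molecular formula = (C8H6NO4)2 = C16H12N2O8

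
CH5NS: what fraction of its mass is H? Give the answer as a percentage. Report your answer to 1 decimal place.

8.0%

Molar mass = 1(12.01) + 5(1.008) + 1(14.01) + 1(32.07) = 63.130 g/mol
Mass of H per mole = 5 × 1.008 = 5.040 g
% H = 5.040 / 63.130 × 100 = 8.0%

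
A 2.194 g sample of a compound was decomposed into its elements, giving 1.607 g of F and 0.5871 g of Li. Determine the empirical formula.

FLi

F: 1.607 g ÷ 19.00 g/mol = 0.08458 mol
Li: 0.5871 g ÷ 6.94 g/mol = 0.0846 mol
Smallest is F at 0.08458 mol; normalising gives F 1.000, Li 1.000
→ FLi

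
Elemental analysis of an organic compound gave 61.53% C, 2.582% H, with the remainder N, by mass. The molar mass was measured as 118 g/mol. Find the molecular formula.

Assume 100 g: 61.53 g C, 2.582 g H, 35.888 g N.
C: 61.53 g ÷ 12.01 g/mol = 5.123 mol
H: 2.582 g ÷ 1.008 g/mol = 2.562 mol
N: 35.888 g ÷ 14.01 g/mol = 2.562 mol
Ratios (÷ 2.562): C 2.000, H 1.000, N 1.000
≈ 2:1:1 → C2HN
Empirical-formula mass = 39.04 g/mol
n = 118 / 39.04 = 3.02 ≈ 3
Molecular formula = (C2HN)×3 = C6H3N3

C6H3N3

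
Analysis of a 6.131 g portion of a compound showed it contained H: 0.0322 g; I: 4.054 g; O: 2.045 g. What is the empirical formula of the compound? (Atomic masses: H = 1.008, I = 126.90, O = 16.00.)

HIO4

H: 0.0322 g ÷ 1.008 g/mol = 0.03194 mol
I: 4.054 g ÷ 126.90 g/mol = 0.03195 mol
O: 2.045 g ÷ 16.00 g/mol = 0.1278 mol
Divide by the smallest (0.03194 mol H): H 1.000, I 1.000, O 4.001
≈ 1:1:4 → HIO4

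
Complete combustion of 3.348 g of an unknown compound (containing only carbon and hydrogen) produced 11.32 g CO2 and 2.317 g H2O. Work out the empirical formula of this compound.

mol C = 11.32 / 44.01 = 0.2572; mass C = 0.2572 × 12.01 = 3.089 g
mol H = 2 × (2.317 / 18.02) = 0.2572; mass H = 0.2572 × 1.008 = 0.2592 g
Divide by the smallest (0.2572 mol H): C 1.000, H 1.000
Ratio ≈ 1:1, so the empirical formula is CH

CH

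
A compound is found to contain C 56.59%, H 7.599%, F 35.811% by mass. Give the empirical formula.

Assume 100 g: 56.59 g C, 7.599 g H, 35.811 g F.
C: 56.59 g ÷ 12.01 g/mol = 4.712 mol
H: 7.599 g ÷ 1.008 g/mol = 7.539 mol
F: 35.811 g ÷ 19.00 g/mol = 1.885 mol
Smallest is F at 1.885 mol; normalising gives C 2.500, H 4.000, F 1.000
Multiply by 2: C 5.00, H 8.00, F 2.00 → C5H8F2

C5H8F2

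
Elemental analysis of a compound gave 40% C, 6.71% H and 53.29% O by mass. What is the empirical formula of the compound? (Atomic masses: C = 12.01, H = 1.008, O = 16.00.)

CH2O

Assume 100 g: 40 g C, 6.71 g H, 53.29 g O.
Moles — C: 40 / 12.01 = 3.331 mol; H: 6.71 / 1.008 = 6.657 mol; O: 53.29 / 16.00 = 3.331 mol
Ratios (÷ 3.331): C 1.000, H 1.999, O 1.000
→ CH2O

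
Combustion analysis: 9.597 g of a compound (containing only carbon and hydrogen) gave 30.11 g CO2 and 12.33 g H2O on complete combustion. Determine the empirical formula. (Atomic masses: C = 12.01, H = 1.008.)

CH2

mol C = 30.11 / 44.01 = 0.6842; mass C = 0.6842 × 12.01 = 8.217 g
mol H = 2 × (12.33 / 18.02) = 1.368; mass H = 1.368 × 1.008 = 1.379 g
Smallest is C at 0.6842 mol; normalising gives C 1.000, H 2.000
≈ 1:2 → CH2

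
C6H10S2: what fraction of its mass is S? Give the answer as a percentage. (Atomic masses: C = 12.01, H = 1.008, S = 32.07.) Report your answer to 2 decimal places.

Molar mass = 6(12.01) + 10(1.008) + 2(32.07) = 146.280 g/mol
Mass of S per mole = 2 × 32.07 = 64.140 g
% S = 64.140 / 146.280 × 100 = 43.85%

43.85%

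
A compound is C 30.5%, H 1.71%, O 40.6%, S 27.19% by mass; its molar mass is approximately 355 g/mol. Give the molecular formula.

C9H6O9S3

Assume 100 g: 30.5 g C, 1.71 g H, 40.6 g O, 27.19 g S.
C: 30.5 g ÷ 12.01 g/mol = 2.54 mol
H: 1.71 g ÷ 1.008 g/mol = 1.696 mol
O: 40.6 g ÷ 16.00 g/mol = 2.538 mol
S: 27.19 g ÷ 32.07 g/mol = 0.8478 mol
Divide by the smallest (0.8478 mol S): C 2.995, H 2.001, O 2.993, S 1.000
Ratio ≈ 3:2:3:1, so the empirical formula is C3H2O3S
Empirical-formula mass = 118.12 g/mol
n = 355 / 118.12 = 3.01 ≈ 3
Molecular formula = (C3H2O3S)×3 = C9H6O9S3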